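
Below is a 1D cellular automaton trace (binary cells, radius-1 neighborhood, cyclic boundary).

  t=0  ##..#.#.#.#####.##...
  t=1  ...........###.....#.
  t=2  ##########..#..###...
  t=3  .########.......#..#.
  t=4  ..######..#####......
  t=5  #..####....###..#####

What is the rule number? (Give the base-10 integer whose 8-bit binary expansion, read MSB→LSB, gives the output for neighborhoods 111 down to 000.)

  nb ###: next=#  (t=0,i=11, bit7=1)
  nb ##.: next=.  (t=0,i=1, bit6=0)
  nb #.#: next=.  (t=0,i=5, bit5=0)
  nb #..: next=.  (t=0,i=2, bit4=0)
  nb .##: next=.  (t=0,i=0, bit3=0)
  nb .#.: next=.  (t=0,i=4, bit2=0)
  nb ..#: next=.  (t=0,i=3, bit1=0)
  nb ...: next=#  (t=0,i=19, bit0=1)
  bits 10000001 = 129

129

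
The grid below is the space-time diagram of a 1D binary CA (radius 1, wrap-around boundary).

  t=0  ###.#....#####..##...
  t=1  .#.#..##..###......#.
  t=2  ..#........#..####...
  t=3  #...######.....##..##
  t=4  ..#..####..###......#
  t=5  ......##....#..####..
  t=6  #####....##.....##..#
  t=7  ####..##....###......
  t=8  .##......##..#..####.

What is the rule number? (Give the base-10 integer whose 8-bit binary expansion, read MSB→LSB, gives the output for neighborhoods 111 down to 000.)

161

  [7] ### => #  t=0,i=1
  [6] ##. => .  t=0,i=2
  [5] #.# => #  t=0,i=3
  [4] #.. => .  t=0,i=5
  [3] .## => .  t=0,i=0
  [2] .#. => .  t=0,i=4
  [1] ..# => .  t=0,i=8
  [0] ... => #  t=0,i=6
  bits 10100001 = 161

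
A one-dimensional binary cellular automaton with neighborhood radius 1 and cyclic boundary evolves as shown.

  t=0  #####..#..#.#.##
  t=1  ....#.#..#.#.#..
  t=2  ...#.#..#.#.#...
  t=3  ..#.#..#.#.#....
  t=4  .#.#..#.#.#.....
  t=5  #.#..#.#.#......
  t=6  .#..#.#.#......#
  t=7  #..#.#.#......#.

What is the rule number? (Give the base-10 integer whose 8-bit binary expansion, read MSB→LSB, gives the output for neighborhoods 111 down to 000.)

  ### -> .   bit 7 = 0  t=0,i=0
  ##. -> #   bit 6 = 1  t=0,i=4
  #.# -> #   bit 5 = 1  t=0,i=11
  #.. -> .   bit 4 = 0  t=0,i=5
  .## -> .   bit 3 = 0  t=0,i=14
  .#. -> .   bit 2 = 0  t=0,i=7
  ..# -> #   bit 1 = 1  t=0,i=6
  ... -> .   bit 0 = 0  t=1,i=0
  bits 01100010 = 98

98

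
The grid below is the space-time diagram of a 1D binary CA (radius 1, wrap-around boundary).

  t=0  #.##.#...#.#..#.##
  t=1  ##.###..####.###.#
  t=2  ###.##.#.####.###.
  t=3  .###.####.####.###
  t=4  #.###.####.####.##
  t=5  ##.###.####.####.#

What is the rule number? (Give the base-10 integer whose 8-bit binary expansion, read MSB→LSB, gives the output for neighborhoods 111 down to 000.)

230

  ### -> #   bit 7 = 1  t=0,i=17
  ##. -> #   bit 6 = 1  t=0,i=0
  #.# -> #   bit 5 = 1  t=0,i=1
  #.. -> .   bit 4 = 0  t=0,i=6
  .## -> .   bit 3 = 0  t=0,i=2
  .#. -> #   bit 2 = 1  t=0,i=5
  ..# -> #   bit 1 = 1  t=0,i=8
  ... -> .   bit 0 = 0  t=0,i=7
  bits 11100110 = 230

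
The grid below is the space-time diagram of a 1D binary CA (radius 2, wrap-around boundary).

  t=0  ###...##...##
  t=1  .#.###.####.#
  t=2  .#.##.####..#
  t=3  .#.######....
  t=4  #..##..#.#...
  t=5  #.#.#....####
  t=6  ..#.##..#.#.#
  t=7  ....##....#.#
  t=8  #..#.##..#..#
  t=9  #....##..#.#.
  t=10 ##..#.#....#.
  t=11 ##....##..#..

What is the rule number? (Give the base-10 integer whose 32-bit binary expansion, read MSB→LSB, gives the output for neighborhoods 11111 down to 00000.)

1241182492

  [31] ##### => .  t=0,i=0
  [30] ####. => #  t=0,i=1
  [29] ###.# => .  t=1,i=5
  [28] ###.. => .  t=0,i=2
  [27] ##.## => #  t=1,i=6
  [26] ##.#. => .  t=1,i=11
  [25] ##..# => .  t=2,i=10
  [24] ##... => #  t=0,i=3
  [23] #.### => #  t=1,i=3
  [22] #.##. => #  t=2,i=3
  [21] #.#.# => #  t=1,i=1
  [20] #.#.. => #  t=4,i=9
  [19] #..## => #  t=4,i=2
  [18] #..#. => .  t=2,i=11
  [17] #...# => #  t=0,i=4
  [16] #.... => .  t=3,i=10
  [15] .#### => #  t=0,i=12
  [14] .###. => #  t=1,i=4
  [13] .##.# => #  t=2,i=4
  [12] .##.. => #  t=0,i=7
  [11] .#.## => .  t=1,i=2
  [10] .#.#. => .  t=1,i=0
  [9] .#..# => .  t=4,i=1
  [8] .#... => #  t=4,i=10
  [7] ..### => .  t=0,i=11
  [6] ..##. => .  t=0,i=6
  [5] ..#.# => .  t=2,i=12
  [4] ..#.. => #  t=4,i=0
  [3] ...## => #  t=0,i=5
  [2] ...#. => #  t=3,i=0
  [1] ....# => .  t=3,i=12
  [0] ..... => .  t=3,i=11
  bits 01001001111110101111000100011100 = 1241182492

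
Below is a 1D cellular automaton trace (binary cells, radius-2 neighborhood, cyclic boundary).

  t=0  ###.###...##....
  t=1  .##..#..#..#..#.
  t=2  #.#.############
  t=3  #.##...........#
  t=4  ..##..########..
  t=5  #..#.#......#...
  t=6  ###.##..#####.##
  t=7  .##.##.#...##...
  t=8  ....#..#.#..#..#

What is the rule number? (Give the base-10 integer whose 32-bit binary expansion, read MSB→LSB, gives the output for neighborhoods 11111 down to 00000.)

  #####|.  b31=0 t=2,i=6
  ####.|#  b30=1 t=2,i=15
  ###.#|#  b29=1 t=0,i=2
  ###..|.  b28=0 t=0,i=6
  ##.##|.  b27=0 t=0,i=3
  ##.#.|.  b26=0 t=2,i=1
  ##..#|.  b25=0 t=1,i=3
  ##...|.  b24=0 t=0,i=7
  #.###|.  b23=0 t=0,i=4
  #.##.|#  b22=1 t=3,i=2
  #.#.#|#  b21=1 t=2,i=2
  #.#..|#  b20=1 t=5,i=5
  #..##|#  b19=1 t=1,i=0
  #..#.|#  b18=1 t=1,i=4
  #...#|#  b17=1 t=0,i=8
  #....|.  b16=0 t=0,i=13
  .####|.  b15=0 t=2,i=5
  .###.|#  b14=1 t=0,i=1
  .##.#|.  b13=0 t=3,i=0
  .##..|#  b12=1 t=0,i=11
  .#.##|#  b11=1 t=2,i=3
  .#.#.|#  b10=1 t=5,i=4
  .#..#|#  b9=1 t=1,i=6
  .#...|.  b8=0 t=5,i=6
  ..###|.  b7=0 t=0,i=0
  ..##.|.  b6=0 t=0,i=10
  ..#.#|.  b5=0 t=5,i=3
  ..#..|#  b4=1 t=1,i=5
  ...##|.  b3=0 t=0,i=9
  ...#.|#  b2=1 t=5,i=11
  ....#|#  b1=1 t=0,i=14
  .....|#  b0=1 t=3,i=6
  bits 01100000011111100101111000010111 = 1618894359

1618894359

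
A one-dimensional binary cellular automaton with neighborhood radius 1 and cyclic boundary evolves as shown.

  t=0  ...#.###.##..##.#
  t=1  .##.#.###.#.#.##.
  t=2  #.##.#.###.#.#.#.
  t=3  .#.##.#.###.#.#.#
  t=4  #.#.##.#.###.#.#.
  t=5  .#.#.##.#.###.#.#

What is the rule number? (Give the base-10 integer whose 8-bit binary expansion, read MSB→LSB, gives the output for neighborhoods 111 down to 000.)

227

  ###|#  b7=1 t=0,i=6
  ##.|#  b6=1 t=0,i=7
  #.#|#  b5=1 t=0,i=4
  #..|.  b4=0 t=0,i=0
  .##|.  b3=0 t=0,i=5
  .#.|.  b2=0 t=0,i=3
  ..#|#  b1=1 t=0,i=2
  ...|#  b0=1 t=0,i=1
  bits 11100011 = 227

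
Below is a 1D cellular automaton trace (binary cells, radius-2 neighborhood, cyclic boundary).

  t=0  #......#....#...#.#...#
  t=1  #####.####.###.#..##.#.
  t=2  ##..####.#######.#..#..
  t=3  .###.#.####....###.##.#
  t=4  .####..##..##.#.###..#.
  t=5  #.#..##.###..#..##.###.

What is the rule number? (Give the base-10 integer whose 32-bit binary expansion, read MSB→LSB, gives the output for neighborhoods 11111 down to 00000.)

  [31] ##### => .  t=1,i=2
  [30] ####. => .  t=1,i=3
  [29] ###.# => #  t=1,i=4
  [28] ###.. => .  t=3,i=10
  [27] ##.## => #  t=1,i=5
  [26] ##.#. => #  t=1,i=14
  [25] ##..# => #  t=2,i=2
  [24] ##... => #  t=0,i=1
  [23] #.### => #  t=1,i=0
  [22] #.##. => .  t=3,i=19
  [21] #.#.# => .  t=1,i=21
  [20] #.#.. => #  t=0,i=18
  [19] #..## => #  t=1,i=17
  [18] #..#. => #  t=2,i=19
  [17] #...# => .  t=0,i=14
  [16] #.... => #  t=0,i=2
  [15] .#### => #  t=1,i=1
  [14] .###. => #  t=1,i=12
  [13] .##.# => .  t=1,i=19
  [12] .##.. => #  t=0,i=0
  [11] .#.## => .  t=1,i=22
  [10] .#.#. => .  t=0,i=17
  [9] .#..# => .  t=1,i=16
  [8] .#... => #  t=0,i=8
  [7] ..### => .  t=2,i=4
  [6] ..##. => .  t=0,i=22
  [5] ..#.# => .  t=0,i=16
  [4] ..#.. => #  t=0,i=7
  [3] ...## => #  t=0,i=21
  [2] ...#. => #  t=0,i=6
  [1] ....# => .  t=0,i=5
  [0] ..... => #  t=0,i=3
  bits 00101111100111011101000100011101 = 798871837

798871837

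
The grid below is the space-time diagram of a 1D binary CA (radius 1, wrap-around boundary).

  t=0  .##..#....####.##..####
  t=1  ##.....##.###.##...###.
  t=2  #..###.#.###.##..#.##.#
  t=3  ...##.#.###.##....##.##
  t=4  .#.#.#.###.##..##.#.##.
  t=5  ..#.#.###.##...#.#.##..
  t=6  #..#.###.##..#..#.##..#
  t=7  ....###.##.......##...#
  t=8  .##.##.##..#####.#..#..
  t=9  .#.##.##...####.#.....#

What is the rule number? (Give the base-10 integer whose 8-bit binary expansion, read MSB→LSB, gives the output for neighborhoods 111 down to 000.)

169

  ### -> #   bit 7 = 1  t=0,i=11
  ##. -> .   bit 6 = 0  t=0,i=2
  #.# -> #   bit 5 = 1  t=0,i=0
  #.. -> .   bit 4 = 0  t=0,i=3
  .## -> #   bit 3 = 1  t=0,i=1
  .#. -> .   bit 2 = 0  t=0,i=5
  ..# -> .   bit 1 = 0  t=0,i=4
  ... -> #   bit 0 = 1  t=0,i=7
  bits 10101001 = 169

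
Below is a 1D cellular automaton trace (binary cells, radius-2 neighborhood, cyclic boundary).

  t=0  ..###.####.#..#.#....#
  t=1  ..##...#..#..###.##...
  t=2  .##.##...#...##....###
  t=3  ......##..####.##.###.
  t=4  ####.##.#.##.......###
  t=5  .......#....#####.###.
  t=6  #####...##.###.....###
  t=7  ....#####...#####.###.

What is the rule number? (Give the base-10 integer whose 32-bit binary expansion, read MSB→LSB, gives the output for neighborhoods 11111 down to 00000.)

386385385

  #####|.  b31=0 t=4,i=0
  ####.|.  b30=0 t=0,i=8
  ###.#|.  b29=0 t=0,i=4
  ###..|#  b28=1 t=3,i=20
  ##.##|.  b27=0 t=0,i=5
  ##.#.|#  b26=1 t=0,i=10
  ##..#|#  b25=1 t=3,i=8
  ##...|#  b24=1 t=1,i=4
  #.###|.  b23=0 t=0,i=6
  #.##.|.  b22=0 t=1,i=17
  #.#.#|.  b21=0 t=4,i=8
  #.#..|.  b20=0 t=0,i=11
  #..##|.  b19=0 t=0,i=1
  #..#.|#  b18=1 t=0,i=13
  #...#|#  b17=1 t=1,i=5
  #....|#  b16=1 t=0,i=18
  .####|#  b15=1 t=0,i=7
  .###.|#  b14=1 t=0,i=3
  .##.#|.  b13=0 t=2,i=2
  .##..|.  b12=0 t=1,i=3
  .#.##|.  b11=0 t=4,i=9
  .#.#.|#  b10=1 t=0,i=15
  .#..#|.  b9=0 t=0,i=0
  .#...|#  b8=1 t=0,i=17
  ..###|#  b7=1 t=0,i=2
  ..##.|#  b6=1 t=1,i=2
  ..#.#|#  b5=1 t=0,i=14
  ..#..|.  b4=0 t=0,i=21
  ...##|#  b3=1 t=1,i=1
  ...#.|.  b2=0 t=0,i=20
  ....#|.  b1=0 t=0,i=19
  .....|#  b0=1 t=1,i=21
  bits 00010111000001111100010111101001 = 386385385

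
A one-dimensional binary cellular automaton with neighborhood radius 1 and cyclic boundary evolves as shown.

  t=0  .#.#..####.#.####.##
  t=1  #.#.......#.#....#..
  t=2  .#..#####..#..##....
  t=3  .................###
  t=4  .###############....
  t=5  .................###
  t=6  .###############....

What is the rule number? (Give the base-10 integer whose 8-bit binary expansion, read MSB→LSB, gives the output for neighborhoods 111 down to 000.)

  nb ###: next=.  (t=0,i=7, bit7=0)
  nb ##.: next=.  (t=0,i=9, bit6=0)
  nb #.#: next=#  (t=0,i=0, bit5=1)
  nb #..: next=.  (t=0,i=4, bit4=0)
  nb .##: next=.  (t=0,i=6, bit3=0)
  nb .#.: next=.  (t=0,i=1, bit2=0)
  nb ..#: next=.  (t=0,i=5, bit1=0)
  nb ...: next=#  (t=1,i=4, bit0=1)
  bits 00100001 = 33

33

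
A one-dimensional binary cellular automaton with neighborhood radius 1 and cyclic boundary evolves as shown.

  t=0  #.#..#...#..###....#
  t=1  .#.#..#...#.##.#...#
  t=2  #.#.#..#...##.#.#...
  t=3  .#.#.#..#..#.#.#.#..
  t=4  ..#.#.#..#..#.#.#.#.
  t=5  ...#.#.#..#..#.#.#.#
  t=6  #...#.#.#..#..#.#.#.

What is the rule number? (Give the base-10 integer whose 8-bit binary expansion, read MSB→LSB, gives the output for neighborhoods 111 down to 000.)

  [7] ### => #  t=0,i=13
  [6] ##. => .  t=0,i=0
  [5] #.# => #  t=0,i=1
  [4] #.. => #  t=0,i=3
  [3] .## => #  t=0,i=12
  [2] .#. => .  t=0,i=2
  [1] ..# => .  t=0,i=4
  [0] ... => .  t=0,i=7
  bits 10111000 = 184

184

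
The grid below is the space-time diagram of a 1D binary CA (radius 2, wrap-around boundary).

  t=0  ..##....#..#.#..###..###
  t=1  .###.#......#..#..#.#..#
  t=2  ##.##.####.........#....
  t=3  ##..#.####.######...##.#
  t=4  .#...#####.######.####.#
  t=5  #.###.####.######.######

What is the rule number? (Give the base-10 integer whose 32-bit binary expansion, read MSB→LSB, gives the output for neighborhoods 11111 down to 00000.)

4104895817

  [31] ##### => #  t=3,i=13
  [30] ####. => #  t=2,i=8
  [29] ###.# => #  t=1,i=3
  [28] ###.. => #  t=0,i=18
  [27] ##.## => .  t=2,i=2
  [26] ##.#. => #  t=1,i=4
  [25] ##..# => .  t=0,i=0
  [24] ##... => .  t=0,i=4
  [23] #.### => #  t=1,i=1
  [22] #.##. => .  t=2,i=3
  [21] #.#.# => #  t=4,i=23
  [20] #.#.. => .  t=0,i=13
  [19] #..## => #  t=0,i=1
  [18] #..#. => .  t=0,i=10
  [17] #...# => #  t=3,i=18
  [16] #.... => #  t=0,i=5
  [15] .#### => #  t=2,i=7
  [14] .###. => .  t=0,i=17
  [13] .##.# => #  t=2,i=1
  [12] .##.. => #  t=0,i=3
  [11] .#.## => #  t=1,i=0
  [10] .#.#. => #  t=0,i=12
  [9] .#..# => .  t=0,i=9
  [8] .#... => #  t=1,i=6
  [7] ..### => .  t=0,i=16
  [6] ..##. => #  t=0,i=2
  [5] ..#.# => .  t=0,i=11
  [4] ..#.. => .  t=0,i=8
  [3] ...## => #  t=2,i=23
  [2] ...#. => .  t=0,i=7
  [1] ....# => .  t=0,i=6
  [0] ..... => #  t=1,i=8
  bits 11110100101010111011110101001001 = 4104895817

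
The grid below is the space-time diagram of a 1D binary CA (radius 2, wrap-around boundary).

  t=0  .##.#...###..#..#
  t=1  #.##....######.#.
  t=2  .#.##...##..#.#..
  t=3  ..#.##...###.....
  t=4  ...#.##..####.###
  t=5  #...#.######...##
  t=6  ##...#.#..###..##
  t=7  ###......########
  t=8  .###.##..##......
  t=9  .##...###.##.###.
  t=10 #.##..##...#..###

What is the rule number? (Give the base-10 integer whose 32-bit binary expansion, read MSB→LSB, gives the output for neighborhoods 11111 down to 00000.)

  #####|.  b31=0 t=1,i=10
  ####.|#  b30=1 t=1,i=12
  ###.#|.  b29=0 t=1,i=13
  ###..|#  b28=1 t=0,i=10
  ##.##|.  b27=0 t=4,i=13
  ##.#.|#  b26=1 t=0,i=3
  ##..#|#  b25=1 t=0,i=11
  ##...|#  b24=1 t=1,i=4
  #.###|.  b23=0 t=4,i=14
  #.##.|.  b22=0 t=0,i=1
  #.#.#|.  b21=0 t=1,i=0
  #.#..|.  b20=0 t=0,i=4
  #..##|#  b19=1 t=4,i=8
  #..#.|#  b18=1 t=0,i=12
  #...#|.  b17=0 t=0,i=6
  #....|.  b16=0 t=1,i=5
  .####|#  b15=1 t=1,i=9
  .###.|#  b14=1 t=0,i=9
  .##.#|#  b13=1 t=0,i=2
  .##..|#  b12=1 t=1,i=3
  .#.##|#  b11=1 t=0,i=0
  .#.#.|.  b10=0 t=1,i=16
  .#..#|.  b9=0 t=0,i=14
  .#...|.  b8=0 t=0,i=5
  ..###|#  b7=1 t=0,i=8
  ..##.|.  b6=0 t=2,i=8
  ..#.#|.  b5=0 t=0,i=16
  ..#..|#  b4=1 t=0,i=13
  ...##|.  b3=0 t=0,i=7
  ...#.|.  b2=0 t=2,i=0
  ....#|.  b1=0 t=1,i=6
  .....|#  b0=1 t=3,i=14
  bits 01010111000011001111100010010001 = 1460467857

1460467857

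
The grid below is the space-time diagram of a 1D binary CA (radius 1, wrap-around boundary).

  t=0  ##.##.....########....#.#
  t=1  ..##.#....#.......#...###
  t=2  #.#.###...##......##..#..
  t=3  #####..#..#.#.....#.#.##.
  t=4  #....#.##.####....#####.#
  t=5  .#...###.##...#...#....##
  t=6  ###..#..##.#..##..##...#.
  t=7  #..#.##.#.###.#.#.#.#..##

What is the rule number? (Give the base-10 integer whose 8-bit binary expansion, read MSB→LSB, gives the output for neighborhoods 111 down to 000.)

  ### -> .   bit 7 = 0  t=0,i=0
  ##. -> .   bit 6 = 0  t=0,i=1
  #.# -> #   bit 5 = 1  t=0,i=2
  #.. -> #   bit 4 = 1  t=0,i=5
  .## -> #   bit 3 = 1  t=0,i=3
  .#. -> #   bit 2 = 1  t=0,i=22
  ..# -> .   bit 1 = 0  t=0,i=9
  ... -> .   bit 0 = 0  t=0,i=6
  bits 00111100 = 60

60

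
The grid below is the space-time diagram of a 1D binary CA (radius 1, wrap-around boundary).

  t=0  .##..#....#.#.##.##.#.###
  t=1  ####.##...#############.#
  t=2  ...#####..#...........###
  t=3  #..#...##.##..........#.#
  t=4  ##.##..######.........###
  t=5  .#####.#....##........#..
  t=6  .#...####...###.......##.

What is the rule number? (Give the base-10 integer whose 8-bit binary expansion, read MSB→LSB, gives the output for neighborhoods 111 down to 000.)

  ###|.  b7=0 t=0,i=23
  ##.|#  b6=1 t=0,i=2
  #.#|#  b5=1 t=0,i=0
  #..|#  b4=1 t=0,i=3
  .##|#  b3=1 t=0,i=1
  .#.|#  b2=1 t=0,i=5
  ..#|.  b1=0 t=0,i=4
  ...|.  b0=0 t=0,i=7
  bits 01111100 = 124

124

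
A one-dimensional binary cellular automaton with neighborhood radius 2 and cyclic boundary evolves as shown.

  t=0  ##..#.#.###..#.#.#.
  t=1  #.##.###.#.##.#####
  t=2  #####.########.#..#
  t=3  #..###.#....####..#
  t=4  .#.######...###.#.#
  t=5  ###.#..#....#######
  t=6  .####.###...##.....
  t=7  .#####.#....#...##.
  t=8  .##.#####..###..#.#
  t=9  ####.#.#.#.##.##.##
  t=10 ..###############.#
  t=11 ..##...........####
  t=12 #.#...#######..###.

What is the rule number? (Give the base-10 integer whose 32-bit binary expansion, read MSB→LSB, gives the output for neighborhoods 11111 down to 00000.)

1853156821

  nb #####: next=.  (t=1,i=16, bit31=0)
  nb ####.: next=#  (t=1,i=18, bit30=1)
  nb ###.#: next=#  (t=1,i=0, bit29=1)
  nb ###..: next=.  (t=0,i=10, bit28=0)
  nb ##.##: next=#  (t=1,i=1, bit27=1)
  nb ##.#.: next=#  (t=1,i=8, bit26=1)
  nb ##..#: next=#  (t=0,i=2, bit25=1)
  nb ##...: next=.  (t=4,i=9, bit24=0)
  nb #.###: next=.  (t=0,i=8, bit23=0)
  nb #.##.: next=#  (t=0,i=0, bit22=1)
  nb #.#.#: next=#  (t=0,i=6, bit21=1)
  nb #.#..: next=#  (t=2,i=15, bit20=1)
  nb #..##: next=.  (t=2,i=17, bit19=0)
  nb #..#.: next=#  (t=0,i=3, bit18=1)
  nb #...#: next=.  (t=4,i=10, bit17=0)
  nb #....: next=.  (t=3,i=9, bit16=0)
  nb .####: next=#  (t=1,i=15, bit15=1)
  nb .###.: next=#  (t=0,i=9, bit14=1)
  nb .##.#: next=#  (t=1,i=3, bit13=1)
  nb .##..: next=.  (t=0,i=1, bit12=0)
  nb .#.##: next=#  (t=0,i=7, bit11=1)
  nb .#.#.: next=#  (t=0,i=5, bit10=1)
  nb .#..#: next=.  (t=2,i=16, bit9=0)
  nb .#...: next=#  (t=3,i=8, bit8=1)
  nb ..###: next=#  (t=2,i=18, bit7=1)
  nb ..##.: next=#  (t=3,i=18, bit6=1)
  nb ..#.#: next=.  (t=0,i=4, bit5=0)
  nb ..#..: next=#  (t=5,i=7, bit4=1)
  nb ...##: next=.  (t=3,i=11, bit3=0)
  nb ...#.: next=#  (t=7,i=11, bit2=1)
  nb ....#: next=.  (t=3,i=10, bit1=0)
  nb .....: next=#  (t=6,i=16, bit0=1)
  bits 01101110011101001110110111010101 = 1853156821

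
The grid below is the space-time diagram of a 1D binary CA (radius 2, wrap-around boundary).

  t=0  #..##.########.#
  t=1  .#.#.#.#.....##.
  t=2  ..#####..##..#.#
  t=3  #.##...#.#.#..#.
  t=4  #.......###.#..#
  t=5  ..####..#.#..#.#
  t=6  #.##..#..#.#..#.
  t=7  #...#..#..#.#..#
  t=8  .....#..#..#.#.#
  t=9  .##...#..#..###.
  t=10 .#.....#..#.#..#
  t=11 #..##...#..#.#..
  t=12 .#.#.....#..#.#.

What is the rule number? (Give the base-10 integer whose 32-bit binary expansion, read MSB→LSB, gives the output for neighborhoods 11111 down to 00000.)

  [31] ##### => .  t=0,i=8
  [30] ####. => .  t=0,i=12
  [29] ###.# => #  t=0,i=13
  [28] ###.. => .  t=2,i=6
  [27] ##.## => #  t=0,i=5
  [26] ##.#. => .  t=4,i=11
  [25] ##..# => #  t=0,i=1
  [24] ##... => .  t=3,i=4
  [23] #.### => .  t=0,i=6
  [22] #.##. => .  t=0,i=15
  [21] #.#.# => #  t=1,i=3
  [20] #.#.. => .  t=1,i=7
  [19] #..## => .  t=0,i=2
  [18] #..#. => .  t=1,i=0
  [17] #...# => .  t=3,i=5
  [16] #.... => #  t=1,i=9
  [15] .#### => #  t=0,i=7
  [14] .###. => .  t=4,i=9
  [13] .##.# => .  t=0,i=4
  [12] .##.. => .  t=0,i=0
  [11] .#.## => .  t=3,i=1
  [10] .#.#. => #  t=1,i=2
  [9] .#..# => #  t=2,i=0
  [8] .#... => .  t=1,i=8
  [7] ..### => #  t=2,i=2
  [6] ..##. => #  t=0,i=3
  [5] ..#.# => .  t=1,i=1
  [4] ..#.. => .  t=6,i=6
  [3] ...## => .  t=1,i=12
  [2] ...#. => .  t=3,i=6
  [1] ....# => .  t=1,i=11
  [0] ..... => #  t=1,i=10
  bits 00101010001000011000011011000001 = 706840257

706840257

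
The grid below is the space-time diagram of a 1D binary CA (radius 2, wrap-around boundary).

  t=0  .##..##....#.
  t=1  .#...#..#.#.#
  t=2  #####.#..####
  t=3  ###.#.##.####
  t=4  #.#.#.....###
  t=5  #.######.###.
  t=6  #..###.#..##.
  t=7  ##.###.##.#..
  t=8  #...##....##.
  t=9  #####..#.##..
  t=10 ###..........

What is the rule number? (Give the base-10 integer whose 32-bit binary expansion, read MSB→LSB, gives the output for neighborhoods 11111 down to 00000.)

  nb #####: next=#  (t=2,i=0, bit31=1)
  nb ####.: next=.  (t=2,i=3, bit30=0)
  nb ###.#: next=#  (t=2,i=4, bit29=1)
  nb ###..: next=.  (t=9,i=4, bit28=0)
  nb ##.##: next=.  (t=3,i=8, bit27=0)
  nb ##.#.: next=.  (t=2,i=5, bit26=0)
  nb ##..#: next=.  (t=0,i=3, bit25=0)
  nb ##...: next=.  (t=0,i=7, bit24=0)
  nb #.###: next=.  (t=3,i=9, bit23=0)
  nb #.##.: next=.  (t=3,i=6, bit22=0)
  nb #.#.#: next=#  (t=1,i=10, bit21=1)
  nb #.#..: next=#  (t=1,i=1, bit20=1)
  nb #..##: next=.  (t=0,i=0, bit19=0)
  nb #..#.: next=.  (t=1,i=7, bit18=0)
  nb #...#: next=#  (t=1,i=3, bit17=1)
  nb #....: next=#  (t=0,i=8, bit16=1)
  nb .####: next=#  (t=2,i=10, bit15=1)
  nb .###.: next=#  (t=5,i=10, bit14=1)
  nb .##.#: next=.  (t=3,i=7, bit13=0)
  nb .##..: next=.  (t=0,i=2, bit12=0)
  nb .#.##: next=.  (t=3,i=5, bit11=0)
  nb .#.#.: next=#  (t=1,i=0, bit10=1)
  nb .#..#: next=#  (t=0,i=12, bit9=1)
  nb .#...: next=#  (t=1,i=2, bit8=1)
  nb ..###: next=#  (t=2,i=9, bit7=1)
  nb ..##.: next=#  (t=0,i=1, bit6=1)
  nb ..#.#: next=.  (t=1,i=8, bit5=0)
  nb ..#..: next=.  (t=0,i=11, bit4=0)
  nb ...##: next=#  (t=4,i=9, bit3=1)
  nb ...#.: next=#  (t=0,i=10, bit2=1)
  nb ....#: next=.  (t=0,i=9, bit1=0)
  nb .....: next=#  (t=4,i=7, bit0=1)
  bits 10100000001100111100011111001101 = 2687748045

2687748045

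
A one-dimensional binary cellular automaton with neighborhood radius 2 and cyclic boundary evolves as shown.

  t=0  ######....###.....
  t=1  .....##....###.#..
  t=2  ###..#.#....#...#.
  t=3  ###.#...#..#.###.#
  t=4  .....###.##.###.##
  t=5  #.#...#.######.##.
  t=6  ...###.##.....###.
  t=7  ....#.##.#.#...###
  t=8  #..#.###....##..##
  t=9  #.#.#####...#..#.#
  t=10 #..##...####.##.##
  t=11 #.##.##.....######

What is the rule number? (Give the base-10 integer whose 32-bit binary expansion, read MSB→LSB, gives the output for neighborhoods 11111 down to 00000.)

432958277

  #####|.  b31=0 t=0,i=2
  ####.|.  b30=0 t=0,i=4
  ###.#|.  b29=0 t=1,i=13
  ###..|#  b28=1 t=0,i=5
  ##.##|#  b27=1 t=3,i=16
  ##.#.|.  b26=0 t=1,i=14
  ##..#|.  b25=0 t=2,i=3
  ##...|#  b24=1 t=0,i=6
  #.###|#  b23=1 t=2,i=0
  #.##.|#  b22=1 t=4,i=9
  #.#.#|.  b21=0 t=5,i=0
  #.#..|.  b20=0 t=1,i=15
  #..##|#  b19=1 t=8,i=15
  #..#.|#  b18=1 t=2,i=4
  #...#|#  b17=1 t=2,i=14
  #....|.  b16=0 t=0,i=7
  .####|.  b15=0 t=0,i=1
  .###.|#  b14=1 t=0,i=11
  .##.#|#  b13=1 t=4,i=10
  .##..|.  b12=0 t=1,i=6
  .#.##|#  b11=1 t=2,i=17
  .#.#.|.  b10=0 t=2,i=6
  .#..#|#  b9=1 t=3,i=9
  .#...|#  b8=1 t=1,i=16
  ..###|.  b7=0 t=0,i=0
  ..##.|#  b6=1 t=1,i=5
  ..#.#|.  b5=0 t=2,i=5
  ..#..|.  b4=0 t=2,i=12
  ...##|.  b3=0 t=0,i=9
  ...#.|#  b2=1 t=2,i=11
  ....#|.  b1=0 t=0,i=8
  .....|#  b0=1 t=0,i=15
  bits 00011001110011100110101101000101 = 432958277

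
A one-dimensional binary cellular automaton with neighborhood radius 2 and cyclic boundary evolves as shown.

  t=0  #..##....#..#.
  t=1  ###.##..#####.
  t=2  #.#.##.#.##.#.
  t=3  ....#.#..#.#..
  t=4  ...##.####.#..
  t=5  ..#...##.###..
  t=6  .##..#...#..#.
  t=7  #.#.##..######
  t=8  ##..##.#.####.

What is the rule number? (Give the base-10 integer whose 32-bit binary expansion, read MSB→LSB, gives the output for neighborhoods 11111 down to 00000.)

  [31] ##### => #  t=1,i=10
  [30] ####. => .  t=1,i=11
  [29] ###.# => #  t=1,i=2
  [28] ###.. => .  t=5,i=11
  [27] ##.## => .  t=1,i=3
  [26] ##.#. => #  t=2,i=6
  [25] ##..# => .  t=1,i=6
  [24] ##... => #  t=0,i=5
  [23] #.### => #  t=1,i=0
  [22] #.##. => #  t=1,i=4
  [21] #.#.# => .  t=2,i=0
  [20] #.#.. => #  t=0,i=0
  [19] #..## => #  t=0,i=2
  [18] #..#. => #  t=0,i=11
  [17] #...# => .  t=5,i=4
  [16] #.... => .  t=0,i=6
  [15] .#### => #  t=1,i=9
  [14] .###. => .  t=1,i=1
  [13] .##.# => .  t=2,i=5
  [12] .##.. => #  t=0,i=4
  [11] .#.## => .  t=2,i=3
  [10] .#.#. => .  t=0,i=13
  [9] .#..# => #  t=0,i=1
  [8] .#... => .  t=3,i=12
  [7] ..### => .  t=1,i=8
  [6] ..##. => .  t=0,i=3
  [5] ..#.# => #  t=0,i=12
  [4] ..#.. => #  t=0,i=9
  [3] ...## => #  t=4,i=2
  [2] ...#. => #  t=0,i=8
  [1] ....# => .  t=0,i=7
  [0] ..... => .  t=3,i=0
  bits 10100101110111001001001000111100 = 2782695996

2782695996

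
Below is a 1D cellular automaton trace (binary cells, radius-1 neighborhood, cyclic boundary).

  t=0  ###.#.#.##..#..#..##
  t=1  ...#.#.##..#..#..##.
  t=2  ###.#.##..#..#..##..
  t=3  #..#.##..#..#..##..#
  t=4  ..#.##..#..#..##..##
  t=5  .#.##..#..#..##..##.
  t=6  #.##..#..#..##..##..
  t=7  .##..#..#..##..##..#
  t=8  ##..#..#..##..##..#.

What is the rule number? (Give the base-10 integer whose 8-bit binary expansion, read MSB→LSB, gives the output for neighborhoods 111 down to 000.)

43

  ###|.  b7=0 t=0,i=0
  ##.|.  b6=0 t=0,i=2
  #.#|#  b5=1 t=0,i=3
  #..|.  b4=0 t=0,i=10
  .##|#  b3=1 t=0,i=8
  .#.|.  b2=0 t=0,i=4
  ..#|#  b1=1 t=0,i=11
  ...|#  b0=1 t=1,i=0
  bits 00101011 = 43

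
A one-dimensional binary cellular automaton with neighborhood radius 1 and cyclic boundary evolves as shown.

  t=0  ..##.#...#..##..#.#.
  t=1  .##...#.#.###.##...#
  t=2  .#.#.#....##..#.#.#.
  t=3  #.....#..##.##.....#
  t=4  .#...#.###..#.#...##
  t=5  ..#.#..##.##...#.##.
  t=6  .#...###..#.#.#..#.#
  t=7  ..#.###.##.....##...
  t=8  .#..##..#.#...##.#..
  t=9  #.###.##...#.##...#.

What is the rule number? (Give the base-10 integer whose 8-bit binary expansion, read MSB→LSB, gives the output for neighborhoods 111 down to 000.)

  ### -> #   bit 7 = 1  t=1,i=11
  ##. -> .   bit 6 = 0  t=0,i=3
  #.# -> .   bit 5 = 0  t=0,i=4
  #.. -> #   bit 4 = 1  t=0,i=6
  .## -> #   bit 3 = 1  t=0,i=2
  .#. -> .   bit 2 = 0  t=0,i=5
  ..# -> #   bit 1 = 1  t=0,i=1
  ... -> .   bit 0 = 0  t=0,i=0
  bits 10011010 = 154

154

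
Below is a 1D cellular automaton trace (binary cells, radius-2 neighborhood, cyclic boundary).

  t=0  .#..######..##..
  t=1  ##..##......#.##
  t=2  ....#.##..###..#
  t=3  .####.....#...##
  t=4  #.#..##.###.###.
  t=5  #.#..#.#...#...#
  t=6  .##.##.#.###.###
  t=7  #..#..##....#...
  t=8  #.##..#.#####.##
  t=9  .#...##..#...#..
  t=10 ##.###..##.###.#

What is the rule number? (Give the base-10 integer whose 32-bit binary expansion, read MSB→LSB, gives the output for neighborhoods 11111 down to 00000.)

  [31] ##### => .  t=0,i=6
  [30] ####. => .  t=0,i=8
  [29] ###.# => .  t=4,i=10
  [28] ###.. => .  t=0,i=9
  [27] ##.## => #  t=3,i=0
  [26] ##.#. => #  t=4,i=15
  [25] ##..# => .  t=0,i=10
  [24] ##... => #  t=0,i=14
  [23] #.### => .  t=1,i=14
  [22] #.##. => .  t=2,i=6
  [21] #.#.# => #  t=4,i=0
  [20] #.#.. => #  t=4,i=2
  [19] #..## => .  t=0,i=3
  [18] #..#. => #  t=2,i=14
  [17] #...# => #  t=0,i=15
  [16] #.... => #  t=1,i=7
  [15] .#### => #  t=0,i=5
  [14] .###. => .  t=2,i=11
  [13] .##.# => .  t=3,i=15
  [12] .##.. => .  t=0,i=13
  [11] .#.## => .  t=1,i=13
  [10] .#.#. => .  t=4,i=1
  [9] .#..# => .  t=0,i=2
  [8] .#... => .  t=2,i=0
  [7] ..### => #  t=0,i=4
  [6] ..##. => #  t=0,i=12
  [5] ..#.# => #  t=1,i=12
  [4] ..#.. => #  t=0,i=1
  [3] ...## => #  t=3,i=13
  [2] ...#. => #  t=0,i=0
  [1] ....# => #  t=1,i=10
  [0] ..... => .  t=1,i=8
  bits 00001101001101111000000011111110 = 221741310

221741310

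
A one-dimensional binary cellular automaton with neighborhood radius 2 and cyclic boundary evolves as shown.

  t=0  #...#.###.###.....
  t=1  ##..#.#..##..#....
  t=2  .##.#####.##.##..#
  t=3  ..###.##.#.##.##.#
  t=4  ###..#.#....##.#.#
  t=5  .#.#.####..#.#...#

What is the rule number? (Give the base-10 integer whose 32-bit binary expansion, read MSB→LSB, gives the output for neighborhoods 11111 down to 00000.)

  [31] ##### => #  t=2,i=6
  [30] ####. => #  t=2,i=7
  [29] ###.# => .  t=0,i=8
  [28] ###.. => .  t=0,i=12
  [27] ##.## => #  t=0,i=9
  [26] ##.#. => .  t=3,i=8
  [25] ##..# => #  t=1,i=2
  [24] ##... => #  t=0,i=13
  [23] #.### => #  t=0,i=6
  [22] #.##. => .  t=2,i=1
  [21] #.#.# => .  t=3,i=9
  [20] #.#.. => #  t=1,i=6
  [19] #..## => #  t=1,i=8
  [18] #..#. => .  t=1,i=3
  [17] #...# => .  t=0,i=2
  [16] #.... => .  t=0,i=14
  [15] .#### => .  t=2,i=5
  [14] .###. => .  t=0,i=7
  [13] .##.# => #  t=2,i=2
  [12] .##.. => #  t=1,i=1
  [11] .#.## => .  t=0,i=5
  [10] .#.#. => #  t=1,i=5
  [9] .#..# => #  t=1,i=7
  [8] .#... => #  t=0,i=1
  [7] ..### => #  t=3,i=2
  [6] ..##. => .  t=1,i=0
  [5] ..#.# => #  t=0,i=4
  [4] ..#.. => #  t=0,i=0
  [3] ...## => #  t=1,i=17
  [2] ...#. => .  t=0,i=3
  [1] ....# => .  t=0,i=16
  [0] ..... => .  t=0,i=15
  bits 11001011100110000011011110111000 = 3415750584

3415750584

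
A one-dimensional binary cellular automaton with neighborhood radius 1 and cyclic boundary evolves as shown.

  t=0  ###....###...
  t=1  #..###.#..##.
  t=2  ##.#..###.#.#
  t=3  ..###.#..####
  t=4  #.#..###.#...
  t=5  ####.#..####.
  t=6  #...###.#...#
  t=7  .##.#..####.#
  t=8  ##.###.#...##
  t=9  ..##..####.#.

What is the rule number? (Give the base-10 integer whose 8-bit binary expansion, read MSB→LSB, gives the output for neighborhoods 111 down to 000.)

  ###|.  b7=0 t=0,i=1
  ##.|.  b6=0 t=0,i=2
  #.#|#  b5=1 t=1,i=6
  #..|#  b4=1 t=0,i=3
  .##|#  b3=1 t=0,i=0
  .#.|#  b2=1 t=1,i=0
  ..#|.  b1=0 t=0,i=6
  ...|#  b0=1 t=0,i=4
  bits 00111101 = 61

61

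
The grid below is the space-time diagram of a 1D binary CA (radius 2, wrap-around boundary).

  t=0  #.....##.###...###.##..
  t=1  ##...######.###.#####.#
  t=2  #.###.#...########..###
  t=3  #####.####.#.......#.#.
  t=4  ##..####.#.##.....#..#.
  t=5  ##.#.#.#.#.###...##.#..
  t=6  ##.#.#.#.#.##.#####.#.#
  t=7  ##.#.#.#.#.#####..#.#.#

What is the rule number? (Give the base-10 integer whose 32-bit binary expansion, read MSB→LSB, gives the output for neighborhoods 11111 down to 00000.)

  nb #####: next=.  (t=1,i=7, bit31=0)
  nb ####.: next=.  (t=1,i=9, bit30=0)
  nb ###.#: next=#  (t=0,i=17, bit29=1)
  nb ###..: next=.  (t=0,i=11, bit28=0)
  nb ##.##: next=#  (t=0,i=8, bit27=1)
  nb ##.#.: next=.  (t=2,i=5, bit26=0)
  nb ##..#: next=.  (t=0,i=21, bit25=0)
  nb ##...: next=#  (t=0,i=12, bit24=1)
  nb #.###: next=#  (t=0,i=9, bit23=1)
  nb #.##.: next=#  (t=0,i=19, bit22=1)
  nb #.#.#: next=#  (t=3,i=21, bit21=1)
  nb #.#..: next=#  (t=2,i=6, bit20=1)
  nb #..##: next=#  (t=2,i=19, bit19=1)
  nb #..#.: next=#  (t=0,i=22, bit18=1)
  nb #...#: next=#  (t=0,i=13, bit17=1)
  nb #....: next=.  (t=0,i=2, bit16=0)
  nb .####: next=#  (t=1,i=6, bit15=1)
  nb .###.: next=#  (t=0,i=10, bit14=1)
  nb .##.#: next=#  (t=0,i=7, bit13=1)
  nb .##..: next=#  (t=0,i=20, bit12=1)
  nb .#.##: next=.  (t=3,i=22, bit11=0)
  nb .#.#.: next=.  (t=3,i=20, bit10=0)
  nb .#..#: next=.  (t=4,i=19, bit9=0)
  nb .#...: next=#  (t=0,i=1, bit8=1)
  nb ..###: next=.  (t=0,i=15, bit7=0)
  nb ..##.: next=#  (t=0,i=6, bit6=1)
  nb ..#.#: next=.  (t=3,i=19, bit5=0)
  nb ..#..: next=#  (t=0,i=0, bit4=1)
  nb ...##: next=#  (t=0,i=5, bit3=1)
  nb ...#.: next=#  (t=3,i=18, bit2=1)
  nb ....#: next=.  (t=0,i=4, bit1=0)
  nb .....: next=.  (t=0,i=3, bit0=0)
  bits 00101001111111101111000101011100 = 704573788

704573788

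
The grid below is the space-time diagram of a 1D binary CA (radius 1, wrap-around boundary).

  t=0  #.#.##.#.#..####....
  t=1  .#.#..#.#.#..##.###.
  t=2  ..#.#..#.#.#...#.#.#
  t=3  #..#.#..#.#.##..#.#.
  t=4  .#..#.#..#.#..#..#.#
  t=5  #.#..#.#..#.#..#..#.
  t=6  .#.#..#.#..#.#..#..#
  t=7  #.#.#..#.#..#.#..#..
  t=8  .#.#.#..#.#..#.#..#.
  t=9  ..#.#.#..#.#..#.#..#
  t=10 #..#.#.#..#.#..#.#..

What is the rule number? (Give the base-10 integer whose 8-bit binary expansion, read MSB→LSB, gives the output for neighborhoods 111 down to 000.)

  nb ###: next=#  (t=0,i=13, bit7=1)
  nb ##.: next=.  (t=0,i=5, bit6=0)
  nb #.#: next=#  (t=0,i=1, bit5=1)
  nb #..: next=#  (t=0,i=10, bit4=1)
  nb .##: next=.  (t=0,i=4, bit3=0)
  nb .#.: next=.  (t=0,i=0, bit2=0)
  nb ..#: next=.  (t=0,i=11, bit1=0)
  nb ...: next=#  (t=0,i=17, bit0=1)
  bits 10110001 = 177

177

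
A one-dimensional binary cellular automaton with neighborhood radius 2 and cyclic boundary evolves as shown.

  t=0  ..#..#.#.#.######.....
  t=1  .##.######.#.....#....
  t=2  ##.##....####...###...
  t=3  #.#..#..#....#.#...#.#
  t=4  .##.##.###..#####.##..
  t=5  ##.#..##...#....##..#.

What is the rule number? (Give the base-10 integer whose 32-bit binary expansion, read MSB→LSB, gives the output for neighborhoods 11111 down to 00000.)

  nb #####: next=.  (t=0,i=13, bit31=0)
  nb ####.: next=.  (t=0,i=15, bit30=0)
  nb ###.#: next=#  (t=1,i=9, bit29=1)
  nb ###..: next=.  (t=0,i=16, bit28=0)
  nb ##.##: next=#  (t=1,i=3, bit27=1)
  nb ##.#.: next=#  (t=1,i=10, bit26=1)
  nb ##..#: next=.  (t=4,i=10, bit25=0)
  nb ##...: next=#  (t=0,i=17, bit24=1)
  nb #.###: next=#  (t=0,i=11, bit23=1)
  nb #.##.: next=.  (t=2,i=3, bit22=0)
  nb #.#.#: next=#  (t=0,i=7, bit21=1)
  nb #.#..: next=#  (t=1,i=11, bit20=1)
  nb #..##: next=#  (t=4,i=11, bit19=1)
  nb #..#.: next=#  (t=0,i=4, bit18=1)
  nb #...#: next=.  (t=2,i=14, bit17=0)
  nb #....: next=.  (t=0,i=18, bit16=0)
  nb .####: next=.  (t=0,i=12, bit15=0)
  nb .###.: next=.  (t=2,i=17, bit14=0)
  nb .##.#: next=.  (t=1,i=2, bit13=0)
  nb .##..: next=.  (t=2,i=4, bit12=0)
  nb .#.##: next=.  (t=0,i=10, bit11=0)
  nb .#.#.: next=#  (t=0,i=6, bit10=1)
  nb .#..#: next=.  (t=0,i=3, bit9=0)
  nb .#...: next=#  (t=1,i=12, bit8=1)
  nb ..###: next=.  (t=2,i=9, bit7=0)
  nb ..##.: next=#  (t=1,i=1, bit6=1)
  nb ..#.#: next=#  (t=0,i=5, bit5=1)
  nb ..#..: next=#  (t=0,i=2, bit4=1)
  nb ...##: next=#  (t=1,i=0, bit3=1)
  nb ...#.: next=#  (t=0,i=1, bit2=1)
  nb ....#: next=.  (t=0,i=0, bit1=0)
  nb .....: next=.  (t=0,i=19, bit0=0)
  bits 00101101101111000000010101111100 = 767296892

767296892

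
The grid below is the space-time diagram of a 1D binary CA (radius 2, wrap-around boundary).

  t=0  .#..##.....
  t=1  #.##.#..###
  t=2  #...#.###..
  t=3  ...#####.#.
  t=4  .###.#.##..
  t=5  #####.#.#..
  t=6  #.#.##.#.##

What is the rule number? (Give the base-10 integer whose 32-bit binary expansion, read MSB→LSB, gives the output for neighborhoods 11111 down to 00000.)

2793954991

  #####|#  b31=1 t=3,i=5
  ####.|.  b30=0 t=1,i=10
  ###.#|#  b29=1 t=1,i=0
  ###..|.  b28=0 t=2,i=8
  ##.##|.  b27=0 t=1,i=1
  ##.#.|#  b26=1 t=1,i=4
  ##..#|#  b25=1 t=2,i=9
  ##...|.  b24=0 t=0,i=6
  #.###|#  b23=1 t=2,i=6
  #.##.|.  b22=0 t=1,i=2
  #.#.#|.  b21=0 t=4,i=5
  #.#..|.  b20=0 t=1,i=5
  #..##|#  b19=1 t=0,i=3
  #..#.|.  b18=0 t=2,i=10
  #...#|.  b17=0 t=2,i=2
  #....|.  b16=0 t=0,i=7
  .####|.  b15=0 t=1,i=9
  .###.|#  b14=1 t=2,i=7
  .##.#|.  b13=0 t=1,i=3
  .##..|#  b12=1 t=0,i=5
  .#.##|#  b11=1 t=2,i=5
  .#.#.|#  b10=1 t=5,i=7
  .#..#|#  b9=1 t=0,i=2
  .#...|.  b8=0 t=2,i=1
  ..###|#  b7=1 t=1,i=8
  ..##.|.  b6=0 t=0,i=4
  ..#.#|#  b5=1 t=2,i=4
  ..#..|.  b4=0 t=0,i=1
  ...##|#  b3=1 t=3,i=2
  ...#.|#  b2=1 t=0,i=0
  ....#|#  b1=1 t=0,i=10
  .....|#  b0=1 t=0,i=8
  bits 10100110100010000101111010101111 = 2793954991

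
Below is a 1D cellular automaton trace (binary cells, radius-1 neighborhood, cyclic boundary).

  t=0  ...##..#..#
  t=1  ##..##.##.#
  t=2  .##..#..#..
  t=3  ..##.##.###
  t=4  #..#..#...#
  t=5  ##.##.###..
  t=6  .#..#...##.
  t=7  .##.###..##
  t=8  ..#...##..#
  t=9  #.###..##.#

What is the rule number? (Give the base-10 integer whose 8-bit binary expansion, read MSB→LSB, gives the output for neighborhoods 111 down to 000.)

  [7] ### => .  t=1,i=0
  [6] ##. => #  t=0,i=4
  [5] #.# => .  t=1,i=6
  [4] #.. => #  t=0,i=0
  [3] .## => .  t=0,i=3
  [2] .#. => #  t=0,i=7
  [1] ..# => .  t=0,i=2
  [0] ... => #  t=0,i=1
  bits 01010101 = 85

85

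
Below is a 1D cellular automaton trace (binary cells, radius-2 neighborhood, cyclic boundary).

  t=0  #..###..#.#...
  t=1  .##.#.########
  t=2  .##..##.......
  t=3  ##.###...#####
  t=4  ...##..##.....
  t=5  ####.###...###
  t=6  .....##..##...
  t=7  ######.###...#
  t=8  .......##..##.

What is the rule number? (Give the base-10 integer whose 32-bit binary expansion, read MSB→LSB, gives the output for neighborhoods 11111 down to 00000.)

48131951

  #####|.  b31=0 t=1,i=8
  ####.|.  b30=0 t=1,i=12
  ###.#|.  b29=0 t=1,i=13
  ###..|.  b28=0 t=0,i=5
  ##.##|.  b27=0 t=1,i=0
  ##.#.|.  b26=0 t=1,i=3
  ##..#|#  b25=1 t=0,i=6
  ##...|.  b24=0 t=2,i=7
  #.###|#  b23=1 t=1,i=6
  #.##.|#  b22=1 t=1,i=1
  #.#.#|.  b21=0 t=1,i=4
  #.#..|#  b20=1 t=0,i=10
  #..##|#  b19=1 t=0,i=2
  #..#.|#  b18=1 t=0,i=7
  #...#|#  b17=1 t=0,i=12
  #....|.  b16=0 t=2,i=8
  .####|.  b15=0 t=1,i=7
  .###.|#  b14=1 t=0,i=4
  .##.#|#  b13=1 t=1,i=2
  .##..|.  b12=0 t=2,i=2
  .#.##|#  b11=1 t=1,i=5
  .#.#.|#  b10=1 t=0,i=9
  .#..#|#  b9=1 t=0,i=1
  .#...|#  b8=1 t=0,i=11
  ..###|.  b7=0 t=0,i=3
  ..##.|#  b6=1 t=2,i=1
  ..#.#|#  b5=1 t=0,i=8
  ..#..|.  b4=0 t=0,i=0
  ...##|#  b3=1 t=2,i=0
  ...#.|#  b2=1 t=0,i=13
  ....#|#  b1=1 t=2,i=13
  .....|#  b0=1 t=2,i=9
  bits 00000010110111100110111101101111 = 48131951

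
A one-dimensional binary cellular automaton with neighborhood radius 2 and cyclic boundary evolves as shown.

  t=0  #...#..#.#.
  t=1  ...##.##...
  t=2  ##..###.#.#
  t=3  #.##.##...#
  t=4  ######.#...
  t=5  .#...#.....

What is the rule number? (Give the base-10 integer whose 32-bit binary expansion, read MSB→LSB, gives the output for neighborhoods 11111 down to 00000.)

734847031

  nb #####: next=.  (t=4,i=2, bit31=0)
  nb ####.: next=.  (t=4,i=4, bit30=0)
  nb ###.#: next=#  (t=2,i=6, bit29=1)
  nb ###..: next=.  (t=2,i=1, bit28=0)
  nb ##.##: next=#  (t=1,i=5, bit27=1)
  nb ##.#.: next=.  (t=2,i=7, bit26=0)
  nb ##..#: next=#  (t=2,i=2, bit25=1)
  nb ##...: next=#  (t=1,i=8, bit24=1)
  nb #.###: next=#  (t=2,i=10, bit23=1)
  nb #.##.: next=#  (t=1,i=6, bit22=1)
  nb #.#.#: next=.  (t=0,i=9, bit21=0)
  nb #.#..: next=.  (t=0,i=0, bit20=0)
  nb #..##: next=#  (t=2,i=3, bit19=1)
  nb #..#.: next=#  (t=0,i=6, bit18=1)
  nb #...#: next=.  (t=0,i=2, bit17=0)
  nb #....: next=.  (t=1,i=9, bit16=0)
  nb .####: next=#  (t=4,i=1, bit15=1)
  nb .###.: next=#  (t=2,i=0, bit14=1)
  nb .##.#: next=#  (t=1,i=4, bit13=1)
  nb .##..: next=.  (t=1,i=7, bit12=0)
  nb .#.##: next=.  (t=2,i=9, bit11=0)
  nb .#.#.: next=.  (t=0,i=8, bit10=0)
  nb .#..#: next=.  (t=0,i=5, bit9=0)
  nb .#...: next=.  (t=0,i=1, bit8=0)
  nb ..###: next=.  (t=2,i=4, bit7=0)
  nb ..##.: next=.  (t=1,i=3, bit6=0)
  nb ..#.#: next=#  (t=0,i=7, bit5=1)
  nb ..#..: next=#  (t=0,i=4, bit4=1)
  nb ...##: next=.  (t=1,i=2, bit3=0)
  nb ...#.: next=#  (t=0,i=3, bit2=1)
  nb ....#: next=#  (t=1,i=1, bit1=1)
  nb .....: next=#  (t=1,i=0, bit0=1)
  bits 00101011110011001110000000110111 = 734847031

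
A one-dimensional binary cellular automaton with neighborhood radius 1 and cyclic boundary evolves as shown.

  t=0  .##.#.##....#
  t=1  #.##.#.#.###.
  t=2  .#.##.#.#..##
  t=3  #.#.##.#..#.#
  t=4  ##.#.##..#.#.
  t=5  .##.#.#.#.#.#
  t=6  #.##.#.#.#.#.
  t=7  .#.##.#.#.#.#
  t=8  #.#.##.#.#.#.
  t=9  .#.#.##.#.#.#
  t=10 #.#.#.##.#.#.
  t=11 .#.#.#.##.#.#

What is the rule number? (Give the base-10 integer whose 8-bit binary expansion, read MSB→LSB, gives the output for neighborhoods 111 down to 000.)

  nb ###: next=.  (t=1,i=10, bit7=0)
  nb ##.: next=#  (t=0,i=2, bit6=1)
  nb #.#: next=#  (t=0,i=0, bit5=1)
  nb #..: next=.  (t=0,i=8, bit4=0)
  nb .##: next=.  (t=0,i=1, bit3=0)
  nb .#.: next=.  (t=0,i=4, bit2=0)
  nb ..#: next=#  (t=0,i=11, bit1=1)
  nb ...: next=#  (t=0,i=9, bit0=1)
  bits 01100011 = 99

99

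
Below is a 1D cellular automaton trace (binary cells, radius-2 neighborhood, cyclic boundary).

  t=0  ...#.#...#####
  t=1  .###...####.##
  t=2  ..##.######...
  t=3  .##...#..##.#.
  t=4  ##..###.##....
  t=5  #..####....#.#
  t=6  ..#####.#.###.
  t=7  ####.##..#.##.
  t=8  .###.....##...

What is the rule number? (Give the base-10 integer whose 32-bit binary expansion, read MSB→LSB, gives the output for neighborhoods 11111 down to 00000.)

1879820540

  nb #####: next=.  (t=0,i=11, bit31=0)
  nb ####.: next=#  (t=0,i=12, bit30=1)
  nb ###.#: next=#  (t=1,i=10, bit29=1)
  nb ###..: next=#  (t=0,i=13, bit28=1)
  nb ##.##: next=.  (t=1,i=0, bit27=0)
  nb ##.#.: next=.  (t=3,i=11, bit26=0)
  nb ##..#: next=.  (t=4,i=2, bit25=0)
  nb ##...: next=.  (t=0,i=0, bit24=0)
  nb #.###: next=.  (t=1,i=1, bit23=0)
  nb #.##.: next=.  (t=1,i=12, bit22=0)
  nb #.#.#: next=.  (t=6,i=8, bit21=0)
  nb #.#..: next=.  (t=0,i=5, bit20=0)
  nb #..##: next=#  (t=3,i=0, bit19=1)
  nb #..#.: next=.  (t=7,i=8, bit18=0)
  nb #...#: next=#  (t=0,i=1, bit17=1)
  nb #....: next=#  (t=2,i=12, bit16=1)
  nb .####: next=#  (t=0,i=10, bit15=1)
  nb .###.: next=#  (t=1,i=2, bit14=1)
  nb .##.#: next=.  (t=1,i=13, bit13=0)
  nb .##..: next=.  (t=3,i=2, bit12=0)
  nb .#.##: next=#  (t=5,i=12, bit11=1)
  nb .#.#.: next=.  (t=0,i=4, bit10=0)
  nb .#..#: next=.  (t=3,i=7, bit9=0)
  nb .#...: next=.  (t=0,i=6, bit8=0)
  nb ..###: next=#  (t=0,i=9, bit7=1)
  nb ..##.: next=#  (t=2,i=2, bit6=1)
  nb ..#.#: next=#  (t=0,i=3, bit5=1)
  nb ..#..: next=#  (t=3,i=6, bit4=1)
  nb ...##: next=#  (t=0,i=8, bit3=1)
  nb ...#.: next=#  (t=0,i=2, bit2=1)
  nb ....#: next=.  (t=2,i=0, bit1=0)
  nb .....: next=.  (t=2,i=13, bit0=0)
  bits 01110000000010111100100011111100 = 1879820540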